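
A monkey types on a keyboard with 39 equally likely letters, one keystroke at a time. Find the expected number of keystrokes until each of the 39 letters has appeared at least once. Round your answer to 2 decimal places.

Split into phases: going from k distinct to k+1 distinct takes on average 39/(39-k) keystrokes.
E[T] = 39/39 + 39/38 + 39/37 + ... + 39/2 + 39/1 = 39·H_{39}.
H_{39} = 4.254, so E[T] = 165.888.

165.89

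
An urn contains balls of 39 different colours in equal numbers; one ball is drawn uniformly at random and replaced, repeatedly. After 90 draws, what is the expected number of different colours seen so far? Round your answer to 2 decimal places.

35.23

For each colour, P(seen in 90 draws) = 1 - (38/39)^90 = 0.903.
By linearity of expectation, E[distinct seen] = 39·(1 - (38/39)^90) = 35.235.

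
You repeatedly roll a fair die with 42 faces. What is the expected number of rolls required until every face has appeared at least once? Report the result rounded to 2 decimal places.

181.72

Split into phases: going from k distinct to k+1 distinct takes on average 42/(42-k) rolls.
E[T] = 42/42 + 42/41 + 42/40 + ... + 42/2 + 42/1 = 42·H_{42}.
H_{42} = 4.327, so E[T] = 181.723.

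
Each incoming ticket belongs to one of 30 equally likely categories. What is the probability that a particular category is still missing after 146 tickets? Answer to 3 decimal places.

On each ticket the fixed category fails to appear with probability 29/30.
P(still missing after 146) = (29/30)^146 = 0.0071.

0.007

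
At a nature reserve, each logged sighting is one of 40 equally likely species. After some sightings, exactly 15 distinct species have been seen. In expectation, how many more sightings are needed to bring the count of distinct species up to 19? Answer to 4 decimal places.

6.8240

The wait to go from k to k+1 distinct species is geometric with mean 40/(40-k).
Sum over k = 15,...,18: E = 40/25 + 40/24 + 40/23 + 40/22 = 6.82398.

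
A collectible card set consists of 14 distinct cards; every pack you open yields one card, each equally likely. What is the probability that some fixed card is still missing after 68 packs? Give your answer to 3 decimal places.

Each pack misses the fixed card with probability (14-1)/14 = 13/14, independently.
P(still missing after 68) = (13/14)^68 = 0.0065.

0.006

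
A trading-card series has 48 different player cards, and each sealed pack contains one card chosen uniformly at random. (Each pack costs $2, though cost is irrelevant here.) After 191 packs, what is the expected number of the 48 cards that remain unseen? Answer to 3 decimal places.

0.861

For each card, P(unseen after 191) = (47/48)^191 = 0.0179.
By linearity of expectation, E[unseen] = 48·(47/48)^191 = 0.8607.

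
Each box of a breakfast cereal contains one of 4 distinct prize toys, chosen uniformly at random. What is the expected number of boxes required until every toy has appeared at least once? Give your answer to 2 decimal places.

8.33

After k distinct toys have appeared, the next box gives a new one with probability (4-k)/4, so the expected wait for the (k+1)-th is 4/(4-k).
E[T] = 4/4 + 4/3 + 4/2 + 4/1 = 4·H_{4}.
H_{4} = 2.083, so E[T] = 8.333.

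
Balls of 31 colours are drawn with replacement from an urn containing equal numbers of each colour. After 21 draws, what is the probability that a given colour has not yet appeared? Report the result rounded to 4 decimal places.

Each draw misses the fixed colour with probability (31-1)/31 = 30/31, independently.
P(still missing after 21) = (30/31)^21 = 0.50229.

0.5023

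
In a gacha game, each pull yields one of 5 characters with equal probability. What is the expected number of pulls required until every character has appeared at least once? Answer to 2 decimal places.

After k distinct characters have appeared, the next pull gives a new one with probability (5-k)/5, so the expected wait for the (k+1)-th is 5/(5-k).
E[T] = 5/5 + 5/4 + 5/3 + 5/2 + 5/1 = 5·H_{5}.
H_{5} = 2.283, so E[T] = 11.417.

11.42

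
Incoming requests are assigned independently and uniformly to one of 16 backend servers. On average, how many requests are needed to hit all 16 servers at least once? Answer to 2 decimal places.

54.09

After k distinct servers have appeared, the next request gives a new one with probability (16-k)/16, so the expected wait for the (k+1)-th is 16/(16-k).
E[T] = 16/16 + 16/15 + 16/14 + ... + 16/2 + 16/1 = 16·H_{16}.
H_{16} = 3.381, so E[T] = 54.092.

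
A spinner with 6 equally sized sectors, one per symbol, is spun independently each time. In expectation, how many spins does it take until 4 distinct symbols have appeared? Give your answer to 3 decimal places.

With k distinct symbols already seen, the next new one arrives after an expected 6/(6-k) spins.
Sum over k = 0,...,3: E = 6/6 + 6/5 + 6/4 + 6/3 = 5.7000.

5.700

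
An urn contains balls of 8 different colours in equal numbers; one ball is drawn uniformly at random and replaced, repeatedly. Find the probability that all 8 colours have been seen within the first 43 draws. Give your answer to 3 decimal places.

0.974

By inclusion–exclusion over which colours are missing,
P(all seen) = Σ_{j=0}^{8} (-1)^j C(8,j)((8-j)/8)^43
= 1.0000 - 0.0257 + 0.0001 - 0.0000 + 0.0000 - 0.0000 + 0.0000 - 0.0000 + 0.0000
= 0.9744.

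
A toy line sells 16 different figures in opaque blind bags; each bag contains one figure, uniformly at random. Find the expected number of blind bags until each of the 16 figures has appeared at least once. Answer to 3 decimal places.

Split into phases: going from k distinct to k+1 distinct takes on average 16/(16-k) blind bags.
E[T] = 16/16 + 16/15 + 16/14 + ... + 16/2 + 16/1 = 16·H_{16}.
H_{16} = 3.3807, so E[T] = 54.0917.

54.092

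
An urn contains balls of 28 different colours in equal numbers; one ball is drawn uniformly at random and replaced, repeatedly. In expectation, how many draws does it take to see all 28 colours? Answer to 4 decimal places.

109.9608

After k distinct colours have appeared, the next draw gives a new one with probability (28-k)/28, so the expected wait for the (k+1)-th is 28/(28-k).
E[T] = 28/28 + 28/27 + 28/26 + ... + 28/2 + 28/1 = 28·H_{28}.
H_{28} = 3.92717, so E[T] = 109.96079.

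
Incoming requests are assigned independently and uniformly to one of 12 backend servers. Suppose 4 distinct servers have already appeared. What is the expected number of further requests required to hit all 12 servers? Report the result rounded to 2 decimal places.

32.61

With k distinct servers already seen, the next new one takes an expected 12/(12-k) requests.
Sum over k = 4,...,11: E = 12/8 + 12/7 + 12/6 + ... + 12/2 + 12/1 = 32.614.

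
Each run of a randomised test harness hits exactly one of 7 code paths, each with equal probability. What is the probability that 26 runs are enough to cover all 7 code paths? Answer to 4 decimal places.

By inclusion–exclusion over which code paths are missing,
P(all seen) = Σ_{j=0}^{7} (-1)^j C(7,j)((7-j)/7)^26
= 1.00000 - 0.12720 + 0.00333 - 0.00002 + 0.00000 - 0.00000 + 0.00000 - 0.00000
= 0.87612.

0.8761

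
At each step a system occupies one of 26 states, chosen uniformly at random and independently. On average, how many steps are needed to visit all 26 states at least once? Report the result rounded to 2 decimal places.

The wait to go from k to k+1 distinct states is geometric with mean 26/(26-k).
E[T] = 26/26 + 26/25 + 26/24 + ... + 26/2 + 26/1 = 26·H_{26}.
H_{26} = 3.854, so E[T] = 100.215.

100.21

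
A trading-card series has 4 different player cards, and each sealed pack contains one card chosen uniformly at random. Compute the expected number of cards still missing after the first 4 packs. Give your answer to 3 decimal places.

1.266

For each card, P(unseen after 4) = (3/4)^4 = 0.3164.
By linearity of expectation, E[unseen] = 4·(3/4)^4 = 1.2656.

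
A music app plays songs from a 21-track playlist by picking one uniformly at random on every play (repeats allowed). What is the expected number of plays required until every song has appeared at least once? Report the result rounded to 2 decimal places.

After k distinct songs have appeared, the next play gives a new one with probability (21-k)/21, so the expected wait for the (k+1)-th is 21/(21-k).
E[T] = 21/21 + 21/20 + 21/19 + ... + 21/2 + 21/1 = 21·H_{21}.
H_{21} = 3.645, so E[T] = 76.553.

76.55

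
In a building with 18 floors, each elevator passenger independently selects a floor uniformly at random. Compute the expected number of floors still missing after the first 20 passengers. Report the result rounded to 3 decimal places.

For each floor, P(unseen after 20) = (17/18)^20 = 0.3188.
By linearity of expectation, E[unseen] = 18·(17/18)^20 = 5.7385.

5.739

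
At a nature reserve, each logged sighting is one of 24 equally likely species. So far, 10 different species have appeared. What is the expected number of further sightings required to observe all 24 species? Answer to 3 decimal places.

78.037

With k distinct species already seen, the next new one takes an expected 24/(24-k) sightings.
Sum over k = 10,...,23: E = 24/14 + 24/13 + 24/12 + ... + 24/2 + 24/1 = 78.0375.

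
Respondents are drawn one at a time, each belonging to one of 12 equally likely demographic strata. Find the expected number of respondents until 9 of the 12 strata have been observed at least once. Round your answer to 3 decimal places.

15.239

With k distinct strata already seen, the next new one arrives after an expected 12/(12-k) respondents.
Sum over k = 0,...,8: E = 12/12 + 12/11 + 12/10 + ... + 12/5 + 12/4 = 15.2385.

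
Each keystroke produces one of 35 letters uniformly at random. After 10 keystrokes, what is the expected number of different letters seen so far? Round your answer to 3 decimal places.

For each letter, P(seen in 10 keystrokes) = 1 - (34/35)^10 = 0.2516.
By linearity of expectation, E[distinct seen] = 35·(1 - (34/35)^10) = 8.8075.

8.808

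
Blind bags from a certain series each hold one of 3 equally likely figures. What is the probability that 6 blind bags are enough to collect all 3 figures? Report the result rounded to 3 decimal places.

By inclusion–exclusion over which figures are missing,
P(all seen) = Σ_{j=0}^{3} (-1)^j C(3,j)((3-j)/3)^6
= 1.0000 - 0.2634 + 0.0041 - 0.0000
= 0.7407.

0.741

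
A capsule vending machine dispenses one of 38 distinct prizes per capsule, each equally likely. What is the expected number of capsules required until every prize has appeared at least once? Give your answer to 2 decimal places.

160.66

After k distinct prizes have appeared, the next capsule gives a new one with probability (38-k)/38, so the expected wait for the (k+1)-th is 38/(38-k).
E[T] = 38/38 + 38/37 + 38/36 + ... + 38/2 + 38/1 = 38·H_{38}.
H_{38} = 4.228, so E[T] = 160.660.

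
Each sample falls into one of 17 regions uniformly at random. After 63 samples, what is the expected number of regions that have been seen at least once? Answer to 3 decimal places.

For each region, P(seen in 63 samples) = 1 - (16/17)^63 = 0.9781.
By linearity of expectation, E[distinct seen] = 17·(1 - (16/17)^63) = 16.6270.

16.627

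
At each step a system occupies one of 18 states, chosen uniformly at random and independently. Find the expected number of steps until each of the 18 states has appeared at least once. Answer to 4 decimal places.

Split into phases: going from k distinct to k+1 distinct takes on average 18/(18-k) steps.
E[T] = 18/18 + 18/17 + 18/16 + ... + 18/2 + 18/1 = 18·H_{18}.
H_{18} = 3.49511, so E[T] = 62.91195.

62.9119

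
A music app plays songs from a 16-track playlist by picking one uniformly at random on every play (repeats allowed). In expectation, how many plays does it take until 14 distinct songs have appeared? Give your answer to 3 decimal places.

30.092

With k distinct songs already seen, the next new one arrives after an expected 16/(16-k) plays.
Sum over k = 0,...,13: E = 16/16 + 16/15 + 16/14 + ... + 16/4 + 16/3 = 30.0917.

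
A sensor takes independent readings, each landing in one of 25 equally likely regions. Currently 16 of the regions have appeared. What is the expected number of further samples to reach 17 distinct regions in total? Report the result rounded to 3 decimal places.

With k distinct regions already seen, the next new one takes an expected 25/(25-k) samples.
Only the k = 16 term is needed: E = 25/9 = 2.7778.

2.778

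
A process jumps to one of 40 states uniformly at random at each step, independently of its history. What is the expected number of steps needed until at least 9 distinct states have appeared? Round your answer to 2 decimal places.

Going from k to k+1 distinct takes a geometric number of steps with mean 40/(40-k).
Sum over k = 0,...,8: E = 40/40 + 40/39 + 40/38 + ... + 40/33 + 40/32 = 10.052.

10.05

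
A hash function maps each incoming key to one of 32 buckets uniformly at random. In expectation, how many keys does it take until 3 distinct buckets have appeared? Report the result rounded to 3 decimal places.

Going from k to k+1 distinct takes a geometric number of keys with mean 32/(32-k).
Sum over k = 0,...,2: E = 32/32 + 32/31 + 32/30 = 3.0989.

3.099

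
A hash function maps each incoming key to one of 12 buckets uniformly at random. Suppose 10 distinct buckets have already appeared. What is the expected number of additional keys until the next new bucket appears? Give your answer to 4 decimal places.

The number of keys until the next new bucket is geometric with success probability 2/12, so its mean is 12/2.
E = 12/2 = 6.00000.

6.0000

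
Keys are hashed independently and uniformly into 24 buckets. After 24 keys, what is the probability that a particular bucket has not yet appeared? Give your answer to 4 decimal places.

0.3601

On each key the fixed bucket fails to appear with probability 23/24.
P(still missing after 24) = (23/24)^24 = 0.36008.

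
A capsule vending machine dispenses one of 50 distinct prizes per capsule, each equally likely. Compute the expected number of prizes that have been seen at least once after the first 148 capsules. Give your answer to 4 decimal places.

47.4856

For each prize, P(seen in 148 capsules) = 1 - (49/50)^148 = 0.94971.
By linearity of expectation, E[distinct seen] = 50·(1 - (49/50)^148) = 47.48563.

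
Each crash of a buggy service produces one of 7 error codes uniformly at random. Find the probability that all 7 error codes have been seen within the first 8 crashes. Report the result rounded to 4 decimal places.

Let A_i be the event that error code i is missing after 8 crashes. By inclusion–exclusion on the A_i,
P(all seen) = Σ_{j=0}^{7} (-1)^j C(7,j)((7-j)/7)^8
= 1.00000 - 2.03950 + 1.42297 - 0.39789 + 0.03983 - 0.00093 + 0.00000 - 0.00000
= 0.02448.

0.0245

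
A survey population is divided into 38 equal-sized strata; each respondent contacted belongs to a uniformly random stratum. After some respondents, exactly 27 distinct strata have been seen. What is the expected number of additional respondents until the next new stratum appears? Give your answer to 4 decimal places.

3.4545

Each respondent yields a new stratum with probability (38-27)/38 = 11/38, so the wait is geometric with mean 38/11.
E = 38/11 = 3.45455.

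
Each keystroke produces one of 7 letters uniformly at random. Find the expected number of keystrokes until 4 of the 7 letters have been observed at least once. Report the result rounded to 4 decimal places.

5.3167

Going from k to k+1 distinct takes a geometric number of keystrokes with mean 7/(7-k).
Sum over k = 0,...,3: E = 7/7 + 7/6 + 7/5 + 7/4 = 5.31667.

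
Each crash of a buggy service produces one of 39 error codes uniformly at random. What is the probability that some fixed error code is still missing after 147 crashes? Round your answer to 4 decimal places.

0.0220

On each crash the fixed error code fails to appear with probability 38/39.
P(still missing after 147) = (38/39)^147 = 0.02196.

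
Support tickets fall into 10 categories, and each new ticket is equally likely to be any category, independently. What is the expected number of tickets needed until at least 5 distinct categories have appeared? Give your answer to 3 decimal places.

Going from k to k+1 distinct takes a geometric number of tickets with mean 10/(10-k).
Sum over k = 0,...,4: E = 10/10 + 10/9 + 10/8 + 10/7 + 10/6 = 6.4563.

6.456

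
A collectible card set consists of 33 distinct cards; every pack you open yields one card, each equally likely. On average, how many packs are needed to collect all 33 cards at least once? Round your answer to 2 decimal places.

134.93

Split into phases: going from k distinct to k+1 distinct takes on average 33/(33-k) packs.
E[T] = 33/33 + 33/32 + 33/31 + ... + 33/2 + 33/1 = 33·H_{33}.
H_{33} = 4.089, so E[T] = 134.930.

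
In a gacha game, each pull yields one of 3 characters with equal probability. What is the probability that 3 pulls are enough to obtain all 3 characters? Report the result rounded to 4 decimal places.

0.2222

Let A_i be the event that character i is missing after 3 pulls. By inclusion–exclusion on the A_i,
P(all seen) = Σ_{j=0}^{3} (-1)^j C(3,j)((3-j)/3)^3
= 1.00000 - 0.88889 + 0.11111 - 0.00000
= 0.22222.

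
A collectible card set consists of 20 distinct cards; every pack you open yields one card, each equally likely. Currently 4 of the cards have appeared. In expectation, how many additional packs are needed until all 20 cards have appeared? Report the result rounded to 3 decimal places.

From k distinct to k+1 distinct takes on average 20/(20-k) packs.
Sum over k = 4,...,19: E = 20/16 + 20/15 + 20/14 + ... + 20/2 + 20/1 = 67.6146.

67.615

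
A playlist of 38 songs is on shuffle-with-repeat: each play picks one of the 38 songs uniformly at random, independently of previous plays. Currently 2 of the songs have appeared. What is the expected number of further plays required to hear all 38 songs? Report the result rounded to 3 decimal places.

The wait to go from k to k+1 distinct songs is geometric with mean 38/(38-k).
Sum over k = 2,...,37: E = 38/36 + 38/35 + 38/34 + ... + 38/2 + 38/1 = 158.6332.

158.633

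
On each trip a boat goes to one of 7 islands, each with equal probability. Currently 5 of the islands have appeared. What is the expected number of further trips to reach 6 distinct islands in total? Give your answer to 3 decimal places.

From k distinct to k+1 distinct takes on average 7/(7-k) trips.
Only the k = 5 term is needed: E = 7/2 = 3.5000.

3.500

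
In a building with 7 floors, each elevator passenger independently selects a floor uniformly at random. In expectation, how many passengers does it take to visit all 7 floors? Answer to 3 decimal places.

The wait to go from k to k+1 distinct floors is geometric with mean 7/(7-k).
E[T] = 7/7 + 7/6 + 7/5 + ... + 7/2 + 7/1 = 7·H_{7}.
H_{7} = 2.5929, so E[T] = 18.1500.

18.150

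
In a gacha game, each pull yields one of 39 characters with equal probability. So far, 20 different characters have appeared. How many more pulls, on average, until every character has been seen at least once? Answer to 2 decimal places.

138.36

From k distinct to k+1 distinct takes on average 39/(39-k) pulls.
Sum over k = 20,...,38: E = 39/19 + 39/18 + 39/17 + ... + 39/2 + 39/1 = 138.362.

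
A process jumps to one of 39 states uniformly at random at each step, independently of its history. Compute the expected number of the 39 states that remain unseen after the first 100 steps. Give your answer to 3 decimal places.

For each state, P(unseen after 100) = (38/39)^100 = 0.0745.
By linearity of expectation, E[unseen] = 39·(38/39)^100 = 2.9038.

2.904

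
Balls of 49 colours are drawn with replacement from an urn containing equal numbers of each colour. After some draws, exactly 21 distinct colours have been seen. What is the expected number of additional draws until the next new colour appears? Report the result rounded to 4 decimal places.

1.7500

Each draw yields a new colour with probability (49-21)/49 = 28/49, so the wait is geometric with mean 49/28.
E = 49/28 = 1.75000.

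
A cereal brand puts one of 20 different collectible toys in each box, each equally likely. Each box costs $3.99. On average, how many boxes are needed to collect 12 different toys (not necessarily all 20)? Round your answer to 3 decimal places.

Going from k to k+1 distinct takes a geometric number of boxes with mean 20/(20-k).
Sum over k = 0,...,11: E = 20/20 + 20/19 + 20/18 + ... + 20/10 + 20/9 = 17.5977.

17.598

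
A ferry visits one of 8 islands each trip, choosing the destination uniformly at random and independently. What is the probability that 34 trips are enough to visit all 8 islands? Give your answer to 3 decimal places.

0.916

Let A_i be the event that island i is missing after 34 trips. By inclusion–exclusion on the A_i,
P(all seen) = Σ_{j=0}^{8} (-1)^j C(8,j)((8-j)/8)^34
= 1.0000 - 0.0854 + 0.0016 - 0.0000 + 0.0000 - 0.0000 + 0.0000 - 0.0000 + 0.0000
= 0.9162.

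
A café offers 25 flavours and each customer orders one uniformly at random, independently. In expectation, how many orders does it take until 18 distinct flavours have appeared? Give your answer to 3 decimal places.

30.578

With k distinct flavours already seen, the next new one arrives after an expected 25/(25-k) orders.
Sum over k = 0,...,17: E = 25/25 + 25/24 + 25/23 + ... + 25/9 + 25/8 = 30.5775.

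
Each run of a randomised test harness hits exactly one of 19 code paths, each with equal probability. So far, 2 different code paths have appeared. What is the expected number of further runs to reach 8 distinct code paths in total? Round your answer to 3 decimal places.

7.974

With k distinct code paths already seen, the next new one takes an expected 19/(19-k) runs.
Sum over k = 2,...,7: E = 19/17 + 19/16 + 19/15 + 19/14 + 19/13 + 19/12 = 7.9738.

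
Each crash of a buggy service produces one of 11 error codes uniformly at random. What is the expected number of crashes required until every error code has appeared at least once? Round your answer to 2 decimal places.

After k distinct error codes have appeared, the next crash gives a new one with probability (11-k)/11, so the expected wait for the (k+1)-th is 11/(11-k).
E[T] = 11/11 + 11/10 + 11/9 + ... + 11/2 + 11/1 = 11·H_{11}.
H_{11} = 3.020, so E[T] = 33.219.

33.22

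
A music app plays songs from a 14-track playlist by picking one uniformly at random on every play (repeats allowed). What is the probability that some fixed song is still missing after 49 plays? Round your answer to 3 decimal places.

0.026

Each play misses the fixed song with probability (14-1)/14 = 13/14, independently.
P(still missing after 49) = (13/14)^49 = 0.0265.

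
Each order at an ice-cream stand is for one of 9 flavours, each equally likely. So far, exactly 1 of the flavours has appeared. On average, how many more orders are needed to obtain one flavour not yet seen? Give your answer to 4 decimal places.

1.1250

Each order yields a new flavour with probability (9-1)/9 = 8/9, so the wait is geometric with mean 9/8.
E = 9/8 = 1.12500.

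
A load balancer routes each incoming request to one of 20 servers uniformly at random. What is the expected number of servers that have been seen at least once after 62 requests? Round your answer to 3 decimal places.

19.168

For each server, P(seen in 62 requests) = 1 - (19/20)^62 = 0.9584.
By linearity of expectation, E[distinct seen] = 20·(1 - (19/20)^62) = 19.1684.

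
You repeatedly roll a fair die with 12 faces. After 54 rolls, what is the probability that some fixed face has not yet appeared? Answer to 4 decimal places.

On each roll the fixed face fails to appear with probability 11/12.
P(still missing after 54) = (11/12)^54 = 0.00911.

0.0091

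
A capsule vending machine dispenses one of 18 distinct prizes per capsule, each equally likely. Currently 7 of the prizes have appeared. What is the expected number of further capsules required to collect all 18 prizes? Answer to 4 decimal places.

54.3578

With k distinct prizes already seen, the next new one takes an expected 18/(18-k) capsules.
Sum over k = 7,...,17: E = 18/11 + 18/10 + 18/9 + ... + 18/2 + 18/1 = 54.35779.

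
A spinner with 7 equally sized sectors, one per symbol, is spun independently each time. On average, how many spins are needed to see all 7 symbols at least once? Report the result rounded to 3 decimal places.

18.150

The wait to go from k to k+1 distinct symbols is geometric with mean 7/(7-k).
E[T] = 7/7 + 7/6 + 7/5 + ... + 7/2 + 7/1 = 7·H_{7}.
H_{7} = 2.5929, so E[T] = 18.1500.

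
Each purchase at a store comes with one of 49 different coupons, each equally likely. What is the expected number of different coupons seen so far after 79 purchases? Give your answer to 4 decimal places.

For each coupon, P(seen in 79 purchases) = 1 - (48/49)^79 = 0.80386.
By linearity of expectation, E[distinct seen] = 49·(1 - (48/49)^79) = 39.38911.

39.3891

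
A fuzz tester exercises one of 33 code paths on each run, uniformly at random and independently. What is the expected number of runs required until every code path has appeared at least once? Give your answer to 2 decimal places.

134.93

Split into phases: going from k distinct to k+1 distinct takes on average 33/(33-k) runs.
E[T] = 33/33 + 33/32 + 33/31 + ... + 33/2 + 33/1 = 33·H_{33}.
H_{33} = 4.089, so E[T] = 134.930.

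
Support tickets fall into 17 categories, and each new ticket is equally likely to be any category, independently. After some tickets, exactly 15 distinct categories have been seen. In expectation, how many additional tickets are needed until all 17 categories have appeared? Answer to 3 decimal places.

With k distinct categories already seen, the next new one takes an expected 17/(17-k) tickets.
Sum over k = 15,...,16: E = 17/2 + 17/1 = 25.5000.

25.500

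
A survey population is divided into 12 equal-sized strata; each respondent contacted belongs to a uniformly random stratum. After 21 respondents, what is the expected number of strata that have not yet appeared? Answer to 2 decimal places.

1.93

For each stratum, P(unseen after 21) = (11/12)^21 = 0.161.
By linearity of expectation, E[unseen] = 12·(11/12)^21 = 1.930.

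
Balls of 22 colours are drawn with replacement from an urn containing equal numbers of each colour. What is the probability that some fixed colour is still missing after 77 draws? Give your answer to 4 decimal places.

On each draw the fixed colour fails to appear with probability 21/22.
P(still missing after 77) = (21/22)^77 = 0.02782.

0.0278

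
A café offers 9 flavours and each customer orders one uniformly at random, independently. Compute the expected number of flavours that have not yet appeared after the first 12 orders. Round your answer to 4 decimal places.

2.1898

For each flavour, P(unseen after 12) = (8/9)^12 = 0.24332.
By linearity of expectation, E[unseen] = 9·(8/9)^12 = 2.18984.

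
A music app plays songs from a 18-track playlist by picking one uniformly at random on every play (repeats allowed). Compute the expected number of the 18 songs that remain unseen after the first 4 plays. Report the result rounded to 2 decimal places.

For each song, P(unseen after 4) = (17/18)^4 = 0.796.
By linearity of expectation, E[unseen] = 18·(17/18)^4 = 14.321.

14.32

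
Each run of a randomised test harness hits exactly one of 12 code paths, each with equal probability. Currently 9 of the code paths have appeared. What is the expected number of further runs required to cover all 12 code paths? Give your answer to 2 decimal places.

With k distinct code paths already seen, the next new one takes an expected 12/(12-k) runs.
Sum over k = 9,...,11: E = 12/3 + 12/2 + 12/1 = 22.000.

22.00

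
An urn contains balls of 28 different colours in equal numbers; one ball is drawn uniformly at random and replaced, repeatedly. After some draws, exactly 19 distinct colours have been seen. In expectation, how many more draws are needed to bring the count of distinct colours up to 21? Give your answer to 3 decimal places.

The wait to go from k to k+1 distinct colours is geometric with mean 28/(28-k).
Sum over k = 19,...,20: E = 28/9 + 28/8 = 6.6111.

6.611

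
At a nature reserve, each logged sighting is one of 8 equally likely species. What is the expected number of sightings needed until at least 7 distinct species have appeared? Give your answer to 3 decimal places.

With k distinct species already seen, the next new one arrives after an expected 8/(8-k) sightings.
Sum over k = 0,...,6: E = 8/8 + 8/7 + 8/6 + ... + 8/3 + 8/2 = 13.7429.

13.743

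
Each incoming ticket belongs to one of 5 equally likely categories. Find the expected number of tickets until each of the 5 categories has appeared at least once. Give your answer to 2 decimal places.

11.42

The wait to go from k to k+1 distinct categories is geometric with mean 5/(5-k).
E[T] = 5/5 + 5/4 + 5/3 + 5/2 + 5/1 = 5·H_{5}.
H_{5} = 2.283, so E[T] = 11.417.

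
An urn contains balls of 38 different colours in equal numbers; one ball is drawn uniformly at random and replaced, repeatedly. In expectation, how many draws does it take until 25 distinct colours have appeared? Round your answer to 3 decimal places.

39.815

With k distinct colours already seen, the next new one arrives after an expected 38/(38-k) draws.
Sum over k = 0,...,24: E = 38/38 + 38/37 + 38/36 + ... + 38/15 + 38/14 = 39.8152.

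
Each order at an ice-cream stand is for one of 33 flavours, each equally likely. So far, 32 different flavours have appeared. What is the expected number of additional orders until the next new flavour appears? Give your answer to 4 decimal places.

The number of orders until the next new flavour is geometric with success probability 1/33, so its mean is 33/1.
E = 33/1 = 33.00000.

33.0000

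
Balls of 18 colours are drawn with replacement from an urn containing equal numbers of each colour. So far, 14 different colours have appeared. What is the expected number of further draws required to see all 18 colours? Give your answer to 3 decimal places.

37.500

From k distinct to k+1 distinct takes on average 18/(18-k) draws.
Sum over k = 14,...,17: E = 18/4 + 18/3 + 18/2 + 18/1 = 37.5000.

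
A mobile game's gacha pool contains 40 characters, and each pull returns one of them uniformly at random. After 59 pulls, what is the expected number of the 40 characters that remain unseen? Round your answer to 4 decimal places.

8.9812

For each character, P(unseen after 59) = (39/40)^59 = 0.22453.
By linearity of expectation, E[unseen] = 40·(39/40)^59 = 8.98116.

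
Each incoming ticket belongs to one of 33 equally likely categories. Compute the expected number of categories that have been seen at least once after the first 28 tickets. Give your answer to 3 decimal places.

19.058

For each category, P(seen in 28 tickets) = 1 - (32/33)^28 = 0.5775.
By linearity of expectation, E[distinct seen] = 33·(1 - (32/33)^28) = 19.0581.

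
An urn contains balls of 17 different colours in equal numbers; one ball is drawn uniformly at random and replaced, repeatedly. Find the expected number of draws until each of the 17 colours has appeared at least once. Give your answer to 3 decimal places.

58.472

After k distinct colours have appeared, the next draw gives a new one with probability (17-k)/17, so the expected wait for the (k+1)-th is 17/(17-k).
E[T] = 17/17 + 17/16 + 17/15 + ... + 17/2 + 17/1 = 17·H_{17}.
H_{17} = 3.4396, so E[T] = 58.4724.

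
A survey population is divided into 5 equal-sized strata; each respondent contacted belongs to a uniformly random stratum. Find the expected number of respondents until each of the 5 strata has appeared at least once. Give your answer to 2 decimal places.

The wait to go from k to k+1 distinct strata is geometric with mean 5/(5-k).
E[T] = 5/5 + 5/4 + 5/3 + 5/2 + 5/1 = 5·H_{5}.
H_{5} = 2.283, so E[T] = 11.417.

11.42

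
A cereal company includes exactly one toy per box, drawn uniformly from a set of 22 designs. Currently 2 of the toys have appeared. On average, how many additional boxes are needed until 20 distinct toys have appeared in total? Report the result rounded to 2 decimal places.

The wait to go from k to k+1 distinct toys is geometric with mean 22/(22-k).
Sum over k = 2,...,19: E = 22/20 + 22/19 + 22/18 + ... + 22/4 + 22/3 = 46.150.

46.15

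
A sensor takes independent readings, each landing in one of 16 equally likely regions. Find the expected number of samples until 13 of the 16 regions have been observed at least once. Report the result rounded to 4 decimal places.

With k distinct regions already seen, the next new one arrives after an expected 16/(16-k) samples.
Sum over k = 0,...,12: E = 16/16 + 16/15 + 16/14 + ... + 16/5 + 16/4 = 24.75833.

24.7583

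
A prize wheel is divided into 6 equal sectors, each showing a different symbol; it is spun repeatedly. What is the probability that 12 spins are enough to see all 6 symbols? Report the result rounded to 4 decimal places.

By inclusion–exclusion over which symbols are missing,
P(all seen) = Σ_{j=0}^{6} (-1)^j C(6,j)((6-j)/6)^12
= 1.00000 - 0.67294 + 0.11561 - 0.00488 + 0.00003 - 0.00000 + 0.00000
= 0.43782.

0.4378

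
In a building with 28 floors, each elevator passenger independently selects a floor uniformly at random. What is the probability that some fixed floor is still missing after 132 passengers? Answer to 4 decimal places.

On each passenger the fixed floor fails to appear with probability 27/28.
P(still missing after 132) = (27/28)^132 = 0.00823.

0.0082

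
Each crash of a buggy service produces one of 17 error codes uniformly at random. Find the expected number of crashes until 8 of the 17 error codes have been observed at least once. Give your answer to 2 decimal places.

10.38

With k distinct error codes already seen, the next new one arrives after an expected 17/(17-k) crashes.
Sum over k = 0,...,7: E = 17/17 + 17/16 + 17/15 + ... + 17/11 + 17/10 = 10.380.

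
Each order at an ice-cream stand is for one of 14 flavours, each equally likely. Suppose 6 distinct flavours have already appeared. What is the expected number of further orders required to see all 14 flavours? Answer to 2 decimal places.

38.05

With k distinct flavours already seen, the next new one takes an expected 14/(14-k) orders.
Sum over k = 6,...,13: E = 14/8 + 14/7 + 14/6 + ... + 14/2 + 14/1 = 38.050.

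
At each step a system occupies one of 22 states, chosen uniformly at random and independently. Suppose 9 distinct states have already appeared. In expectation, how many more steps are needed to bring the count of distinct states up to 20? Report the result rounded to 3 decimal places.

With k distinct states already seen, the next new one takes an expected 22/(22-k) steps.
Sum over k = 9,...,19: E = 22/13 + 22/12 + 22/11 + ... + 22/4 + 22/3 = 36.9629.

36.963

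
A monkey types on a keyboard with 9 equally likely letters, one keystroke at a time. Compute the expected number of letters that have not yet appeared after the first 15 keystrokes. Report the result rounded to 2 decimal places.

For each letter, P(unseen after 15) = (8/9)^15 = 0.171.
By linearity of expectation, E[unseen] = 9·(8/9)^15 = 1.538.

1.54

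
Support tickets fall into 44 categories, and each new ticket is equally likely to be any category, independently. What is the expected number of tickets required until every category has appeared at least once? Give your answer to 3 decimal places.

192.400

Split into phases: going from k distinct to k+1 distinct takes on average 44/(44-k) tickets.
E[T] = 44/44 + 44/43 + 44/42 + ... + 44/2 + 44/1 = 44·H_{44}.
H_{44} = 4.3727, so E[T] = 192.3999.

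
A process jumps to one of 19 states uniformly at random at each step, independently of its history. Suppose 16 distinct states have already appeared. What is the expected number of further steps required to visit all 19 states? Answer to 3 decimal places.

34.833

From k distinct to k+1 distinct takes on average 19/(19-k) steps.
Sum over k = 16,...,18: E = 19/3 + 19/2 + 19/1 = 34.8333.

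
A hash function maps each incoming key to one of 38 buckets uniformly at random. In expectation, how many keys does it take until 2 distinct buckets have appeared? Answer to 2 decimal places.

Going from k to k+1 distinct takes a geometric number of keys with mean 38/(38-k).
Sum over k = 0,...,1: E = 38/38 + 38/37 = 2.027.

2.03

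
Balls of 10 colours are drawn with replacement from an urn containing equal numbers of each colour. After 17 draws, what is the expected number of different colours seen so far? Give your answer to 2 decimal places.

For each colour, P(seen in 17 draws) = 1 - (9/10)^17 = 0.833.
By linearity of expectation, E[distinct seen] = 10·(1 - (9/10)^17) = 8.332.

8.33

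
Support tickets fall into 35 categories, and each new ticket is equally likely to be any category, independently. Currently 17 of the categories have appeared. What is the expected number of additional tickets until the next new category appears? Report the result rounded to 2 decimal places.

The number of tickets until the next new category is geometric with success probability 18/35, so its mean is 35/18.
E = 35/18 = 1.944.

1.94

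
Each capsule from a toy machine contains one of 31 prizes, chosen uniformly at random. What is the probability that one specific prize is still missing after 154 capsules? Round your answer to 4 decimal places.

0.0064

Each capsule misses the fixed prize with probability (31-1)/31 = 30/31, independently.
P(still missing after 154) = (30/31)^154 = 0.00641.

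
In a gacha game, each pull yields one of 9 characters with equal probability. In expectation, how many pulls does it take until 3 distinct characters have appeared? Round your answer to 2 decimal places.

With k distinct characters already seen, the next new one arrives after an expected 9/(9-k) pulls.
Sum over k = 0,...,2: E = 9/9 + 9/8 + 9/7 = 3.411.

3.41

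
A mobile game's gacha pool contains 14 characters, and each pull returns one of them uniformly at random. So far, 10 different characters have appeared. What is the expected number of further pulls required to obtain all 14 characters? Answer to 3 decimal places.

With k distinct characters already seen, the next new one takes an expected 14/(14-k) pulls.
Sum over k = 10,...,13: E = 14/4 + 14/3 + 14/2 + 14/1 = 29.1667.

29.167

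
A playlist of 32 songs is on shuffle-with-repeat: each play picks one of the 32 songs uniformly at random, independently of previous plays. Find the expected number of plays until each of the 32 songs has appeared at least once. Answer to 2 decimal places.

The wait to go from k to k+1 distinct songs is geometric with mean 32/(32-k).
E[T] = 32/32 + 32/31 + 32/30 + ... + 32/2 + 32/1 = 32·H_{32}.
H_{32} = 4.058, so E[T] = 129.872.

129.87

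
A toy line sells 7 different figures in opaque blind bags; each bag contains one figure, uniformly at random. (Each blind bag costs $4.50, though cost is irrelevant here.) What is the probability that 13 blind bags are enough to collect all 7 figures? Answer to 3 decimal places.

By inclusion–exclusion over which figures are missing,
P(all seen) = Σ_{j=0}^{7} (-1)^j C(7,j)((7-j)/7)^13
= 1.0000 - 0.9436 + 0.2646 - 0.0242 + 0.0006 - 0.0000 + 0.0000 - 0.0000
= 0.2973.

0.297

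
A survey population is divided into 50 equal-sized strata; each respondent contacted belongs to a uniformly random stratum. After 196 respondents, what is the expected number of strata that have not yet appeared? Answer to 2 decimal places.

For each stratum, P(unseen after 196) = (49/50)^196 = 0.019.
By linearity of expectation, E[unseen] = 50·(49/50)^196 = 0.953.

0.95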